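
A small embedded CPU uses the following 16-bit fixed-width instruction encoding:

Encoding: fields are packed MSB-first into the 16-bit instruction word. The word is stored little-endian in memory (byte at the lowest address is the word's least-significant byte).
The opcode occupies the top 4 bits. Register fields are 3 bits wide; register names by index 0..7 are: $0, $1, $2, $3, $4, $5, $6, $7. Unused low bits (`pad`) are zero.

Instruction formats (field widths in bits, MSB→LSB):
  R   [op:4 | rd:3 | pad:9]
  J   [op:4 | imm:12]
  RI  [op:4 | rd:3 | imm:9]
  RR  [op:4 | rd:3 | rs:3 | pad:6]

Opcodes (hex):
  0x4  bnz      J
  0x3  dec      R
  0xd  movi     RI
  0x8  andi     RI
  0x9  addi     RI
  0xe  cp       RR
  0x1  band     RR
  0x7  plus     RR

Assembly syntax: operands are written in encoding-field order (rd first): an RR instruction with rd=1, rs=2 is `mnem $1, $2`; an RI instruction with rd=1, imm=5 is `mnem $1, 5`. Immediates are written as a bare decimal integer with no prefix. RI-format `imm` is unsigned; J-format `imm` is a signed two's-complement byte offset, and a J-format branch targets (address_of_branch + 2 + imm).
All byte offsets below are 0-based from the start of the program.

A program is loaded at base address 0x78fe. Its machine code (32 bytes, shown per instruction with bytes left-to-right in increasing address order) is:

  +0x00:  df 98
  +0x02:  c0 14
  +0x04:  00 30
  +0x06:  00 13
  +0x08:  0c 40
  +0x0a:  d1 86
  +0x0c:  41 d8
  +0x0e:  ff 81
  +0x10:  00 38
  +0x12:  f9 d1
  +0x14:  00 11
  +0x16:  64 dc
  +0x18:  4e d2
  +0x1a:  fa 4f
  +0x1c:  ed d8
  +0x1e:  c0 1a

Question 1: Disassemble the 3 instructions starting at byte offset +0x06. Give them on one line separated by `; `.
off 0x06: read 00 13 as little → 0x1300
  top 4b → 0x1 → band [RR]
  rd: (w>>9)&0x7=0x1 → $1
  rs: (w>>6)&0x7=0x4 → $4
off 0x08: read 0c 40 as little → 0x400c
  top 4b → 0x4 → bnz [J]
  imm: (w>>0)&0xfff=0xc → 12
off 0x0a: read d1 86 as little → 0x86d1
  top 4b → 0x8 → andi [RI]
  rd: (w>>9)&0x7=0x3 → $3
  imm: (w>>0)&0x1ff=0xd1 → 209

band $1, $4; bnz 12; andi $3, 209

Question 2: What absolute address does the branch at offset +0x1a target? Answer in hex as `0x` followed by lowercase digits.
0x7914

[1a] fa 4f → 0x4ffa
  opcode bits[15:12]=0x4: bnz/J
  [11:0] imm=4090 (s12→-6) = -6
  target = base 0x78fe + off 0x1a + 2 + imm -6 = 0x7914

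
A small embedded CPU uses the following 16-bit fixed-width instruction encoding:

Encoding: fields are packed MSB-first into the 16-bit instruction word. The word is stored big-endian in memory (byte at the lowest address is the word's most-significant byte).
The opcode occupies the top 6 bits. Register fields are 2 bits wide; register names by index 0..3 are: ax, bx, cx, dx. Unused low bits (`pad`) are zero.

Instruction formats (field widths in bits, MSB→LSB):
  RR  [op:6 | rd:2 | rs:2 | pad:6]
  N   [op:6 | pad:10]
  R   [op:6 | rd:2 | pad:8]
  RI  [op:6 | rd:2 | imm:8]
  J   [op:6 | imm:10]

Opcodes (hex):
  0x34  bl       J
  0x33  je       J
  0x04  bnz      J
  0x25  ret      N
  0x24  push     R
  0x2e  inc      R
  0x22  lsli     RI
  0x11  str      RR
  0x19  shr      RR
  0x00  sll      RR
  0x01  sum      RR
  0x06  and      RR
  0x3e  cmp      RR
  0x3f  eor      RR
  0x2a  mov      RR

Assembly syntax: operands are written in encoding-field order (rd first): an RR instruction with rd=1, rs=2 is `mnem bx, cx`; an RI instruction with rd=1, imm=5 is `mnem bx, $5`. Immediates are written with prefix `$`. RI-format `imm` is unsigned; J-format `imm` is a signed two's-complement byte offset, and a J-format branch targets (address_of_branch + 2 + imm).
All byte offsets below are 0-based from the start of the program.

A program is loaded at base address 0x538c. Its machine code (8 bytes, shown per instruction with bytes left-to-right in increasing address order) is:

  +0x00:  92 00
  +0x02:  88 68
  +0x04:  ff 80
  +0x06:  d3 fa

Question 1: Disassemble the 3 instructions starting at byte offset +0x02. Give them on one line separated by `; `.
+0x02: 88 68 ⇒ word 0x8868 (big)
  top 6b → 0x22 → lsli [RI]
  [9:8] rd=0 = ax
  [7:0] imm=104 = $104
+0x04: ff 80 ⇒ word 0xff80 (big)
  top 6b → 0x3f → eor [RR]
  [9:8] rd=3 = dx
  [7:6] rs=2 = cx
+0x06: d3 fa ⇒ word 0xd3fa (big)
  top 6b → 0x34 → bl [J]
  [9:0] imm=1018 (s10→-6) = $-6

lsli ax, $104; eor dx, cx; bl $-6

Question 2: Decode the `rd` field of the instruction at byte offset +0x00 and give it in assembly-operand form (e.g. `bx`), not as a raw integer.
[00] 92 00 → 0x9200
  top 6b → 0x24 → push [R]
  [9:8] rd=2 = cx

cx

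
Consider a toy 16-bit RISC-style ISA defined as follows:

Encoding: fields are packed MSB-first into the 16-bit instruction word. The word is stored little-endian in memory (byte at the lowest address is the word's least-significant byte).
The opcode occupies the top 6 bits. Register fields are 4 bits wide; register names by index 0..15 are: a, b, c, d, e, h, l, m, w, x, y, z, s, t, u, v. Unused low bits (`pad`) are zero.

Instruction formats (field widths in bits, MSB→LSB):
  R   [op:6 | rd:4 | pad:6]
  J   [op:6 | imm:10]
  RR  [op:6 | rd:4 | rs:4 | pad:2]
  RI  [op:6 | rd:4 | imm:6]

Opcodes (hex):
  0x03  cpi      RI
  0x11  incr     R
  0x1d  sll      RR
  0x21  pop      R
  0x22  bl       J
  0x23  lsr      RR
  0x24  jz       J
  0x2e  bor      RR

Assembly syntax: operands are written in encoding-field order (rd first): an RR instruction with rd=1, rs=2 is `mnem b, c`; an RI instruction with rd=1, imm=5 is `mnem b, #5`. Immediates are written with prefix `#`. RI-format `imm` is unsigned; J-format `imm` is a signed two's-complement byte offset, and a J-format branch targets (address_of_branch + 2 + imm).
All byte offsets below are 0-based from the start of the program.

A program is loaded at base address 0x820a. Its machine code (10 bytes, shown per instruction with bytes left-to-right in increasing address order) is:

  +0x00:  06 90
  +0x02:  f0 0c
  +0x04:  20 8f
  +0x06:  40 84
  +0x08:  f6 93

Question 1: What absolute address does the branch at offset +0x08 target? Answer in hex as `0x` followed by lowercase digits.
0x820a

[08] f6 93 → 0x93f6
  op=0x93f6>>10=0x24 ⇒ jz (J)
  [9:0] imm=1014 (s10→-10) = #-10
  target = base 0x820a + off 0x08 + 2 + imm -10 = 0x820a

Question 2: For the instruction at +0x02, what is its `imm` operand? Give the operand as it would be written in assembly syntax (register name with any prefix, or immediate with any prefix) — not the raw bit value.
[02] f0 0c → 0x0cf0
  top 6b → 0x3 → cpi [RI]
  rd@[9:6]=0x3 ⇒ d
  imm@[5:0]=0x30 ⇒ #48

#48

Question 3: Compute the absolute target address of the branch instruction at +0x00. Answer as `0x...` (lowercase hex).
0x8212

off 0x00: read 06 90 as little → 0x9006
  top 6b → 0x24 → jz [J]
  [9:0] imm=6 = #6
  target = base 0x820a + off 0x00 + 2 + imm 6 = 0x8212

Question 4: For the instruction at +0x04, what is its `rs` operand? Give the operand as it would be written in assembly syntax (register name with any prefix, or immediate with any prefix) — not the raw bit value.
w

off 0x04: read 20 8f as little → 0x8f20
  top 6b → 0x23 → lsr [RR]
  rd: (w>>6)&0xf=0xc → s
  rs: (w>>2)&0xf=0x8 → w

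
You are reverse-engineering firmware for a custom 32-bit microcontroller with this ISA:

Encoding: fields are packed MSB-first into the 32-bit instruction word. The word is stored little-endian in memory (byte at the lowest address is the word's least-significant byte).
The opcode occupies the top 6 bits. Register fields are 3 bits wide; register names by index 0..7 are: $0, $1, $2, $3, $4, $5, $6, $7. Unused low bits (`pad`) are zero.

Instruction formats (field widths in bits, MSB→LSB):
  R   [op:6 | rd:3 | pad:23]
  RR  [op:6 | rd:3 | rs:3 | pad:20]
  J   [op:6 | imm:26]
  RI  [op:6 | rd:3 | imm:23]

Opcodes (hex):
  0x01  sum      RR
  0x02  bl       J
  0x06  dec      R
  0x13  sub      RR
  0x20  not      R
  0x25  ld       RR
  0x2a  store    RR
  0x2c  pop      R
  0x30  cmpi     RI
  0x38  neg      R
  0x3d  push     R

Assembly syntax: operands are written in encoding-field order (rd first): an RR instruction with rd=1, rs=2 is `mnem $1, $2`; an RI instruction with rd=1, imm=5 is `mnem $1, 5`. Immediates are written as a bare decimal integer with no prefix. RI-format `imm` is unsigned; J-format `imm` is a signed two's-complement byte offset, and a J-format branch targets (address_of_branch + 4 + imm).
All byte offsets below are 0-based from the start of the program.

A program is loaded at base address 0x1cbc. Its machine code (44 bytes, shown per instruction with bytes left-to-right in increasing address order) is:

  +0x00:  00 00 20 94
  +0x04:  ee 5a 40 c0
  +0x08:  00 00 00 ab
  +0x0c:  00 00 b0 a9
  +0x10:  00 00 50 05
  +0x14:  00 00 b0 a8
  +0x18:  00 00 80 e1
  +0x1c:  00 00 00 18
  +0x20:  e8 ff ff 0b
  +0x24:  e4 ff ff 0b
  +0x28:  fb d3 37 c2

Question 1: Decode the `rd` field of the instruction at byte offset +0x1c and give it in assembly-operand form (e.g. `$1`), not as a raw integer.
[1c] 00 00 00 18 → 0x18000000
  top 6b → 0x6 → dec [R]
  [25:23] rd=0 = $0

$0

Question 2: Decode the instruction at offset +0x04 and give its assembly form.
cmpi $0, 4217582

off 0x04: read ee 5a 40 c0 as little → 0xc0405aee
  opcode bits[31:26]=0x30: cmpi/RI
  [25:23] rd=0 = $0
  [22:0] imm=4217582 = 4217582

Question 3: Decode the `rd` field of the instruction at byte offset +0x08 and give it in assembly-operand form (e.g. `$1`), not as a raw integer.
$6

+0x08: 00 00 00 ab ⇒ word 0xab000000 (little)
  op=0xab000000>>26=0x2a ⇒ store (RR)
  rd: (w>>23)&0x7=0x6 → $6
  rs: (w>>20)&0x7=0x0 → $0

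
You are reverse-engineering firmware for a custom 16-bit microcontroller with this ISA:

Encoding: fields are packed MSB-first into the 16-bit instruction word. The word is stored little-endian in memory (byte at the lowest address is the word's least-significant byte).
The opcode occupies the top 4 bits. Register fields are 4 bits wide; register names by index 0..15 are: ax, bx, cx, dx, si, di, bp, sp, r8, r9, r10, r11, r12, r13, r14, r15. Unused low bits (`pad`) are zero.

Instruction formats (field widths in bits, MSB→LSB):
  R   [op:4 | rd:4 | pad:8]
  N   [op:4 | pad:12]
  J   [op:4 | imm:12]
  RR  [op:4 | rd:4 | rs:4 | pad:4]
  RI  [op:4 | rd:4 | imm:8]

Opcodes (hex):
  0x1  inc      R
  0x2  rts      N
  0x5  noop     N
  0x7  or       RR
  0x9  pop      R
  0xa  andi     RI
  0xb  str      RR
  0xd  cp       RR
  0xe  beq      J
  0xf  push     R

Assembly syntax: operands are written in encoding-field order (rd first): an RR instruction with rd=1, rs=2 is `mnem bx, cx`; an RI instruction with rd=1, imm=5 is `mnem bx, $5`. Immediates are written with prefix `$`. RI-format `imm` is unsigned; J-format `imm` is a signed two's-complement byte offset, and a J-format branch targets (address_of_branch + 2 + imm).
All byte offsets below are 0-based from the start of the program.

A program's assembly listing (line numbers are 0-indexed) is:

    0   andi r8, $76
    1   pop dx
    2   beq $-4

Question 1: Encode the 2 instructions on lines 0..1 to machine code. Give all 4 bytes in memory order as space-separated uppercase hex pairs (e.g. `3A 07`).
line 0 (andi): pack op=0xa:4|rd=8:4|imm=76:8 = 0xa84c; little→ 4c a8
line 1 (pop): pack op=0x9:4|rd=3:4|pad=0:8 = 0x9300; little→ 00 93

4C A8 00 93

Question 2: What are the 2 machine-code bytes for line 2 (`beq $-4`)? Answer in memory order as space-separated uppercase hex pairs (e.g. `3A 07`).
line 2 (beq): pack op=0xe:4|imm=-4:12 = 0xeffc; little→ fc ef

FC EF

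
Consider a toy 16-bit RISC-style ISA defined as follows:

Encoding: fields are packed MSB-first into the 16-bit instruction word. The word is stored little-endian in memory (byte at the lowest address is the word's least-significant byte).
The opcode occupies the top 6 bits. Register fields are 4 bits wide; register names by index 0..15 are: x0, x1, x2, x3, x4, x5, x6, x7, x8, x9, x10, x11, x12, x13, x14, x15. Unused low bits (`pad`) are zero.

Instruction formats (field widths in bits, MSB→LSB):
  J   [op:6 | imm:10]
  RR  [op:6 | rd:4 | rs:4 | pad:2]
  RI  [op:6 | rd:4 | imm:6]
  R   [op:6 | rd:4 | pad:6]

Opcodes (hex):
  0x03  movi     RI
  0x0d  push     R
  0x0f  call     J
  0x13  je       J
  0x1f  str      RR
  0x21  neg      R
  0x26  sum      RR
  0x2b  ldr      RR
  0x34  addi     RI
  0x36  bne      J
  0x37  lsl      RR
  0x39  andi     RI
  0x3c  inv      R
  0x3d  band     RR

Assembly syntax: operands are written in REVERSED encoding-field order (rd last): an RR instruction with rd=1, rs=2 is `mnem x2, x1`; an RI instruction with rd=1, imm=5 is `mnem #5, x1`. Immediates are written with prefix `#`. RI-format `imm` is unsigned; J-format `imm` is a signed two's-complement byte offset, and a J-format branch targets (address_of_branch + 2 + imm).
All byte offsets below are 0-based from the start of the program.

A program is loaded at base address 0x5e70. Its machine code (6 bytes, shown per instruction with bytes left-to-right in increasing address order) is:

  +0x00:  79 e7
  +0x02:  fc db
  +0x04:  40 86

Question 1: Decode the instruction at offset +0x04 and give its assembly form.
off 0x04: read 40 86 as little → 0x8640
  top 6b → 0x21 → neg [R]
  rd@[9:6]=0x9 ⇒ x9

neg x9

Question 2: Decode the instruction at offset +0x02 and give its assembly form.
bne #-4

@+02  little-endian(fc db) = 0xdbfc
  opcode bits[15:10]=0x36: bne/J
  imm: (w>>0)&0x3ff=0x3fc (s10→-4) → #-4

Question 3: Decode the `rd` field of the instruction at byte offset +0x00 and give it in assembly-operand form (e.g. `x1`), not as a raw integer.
x13

@+00  little-endian(79 e7) = 0xe779
  op=0xe779>>10=0x39 ⇒ andi (RI)
  rd@[9:6]=0xd ⇒ x13
  imm@[5:0]=0x39 ⇒ #57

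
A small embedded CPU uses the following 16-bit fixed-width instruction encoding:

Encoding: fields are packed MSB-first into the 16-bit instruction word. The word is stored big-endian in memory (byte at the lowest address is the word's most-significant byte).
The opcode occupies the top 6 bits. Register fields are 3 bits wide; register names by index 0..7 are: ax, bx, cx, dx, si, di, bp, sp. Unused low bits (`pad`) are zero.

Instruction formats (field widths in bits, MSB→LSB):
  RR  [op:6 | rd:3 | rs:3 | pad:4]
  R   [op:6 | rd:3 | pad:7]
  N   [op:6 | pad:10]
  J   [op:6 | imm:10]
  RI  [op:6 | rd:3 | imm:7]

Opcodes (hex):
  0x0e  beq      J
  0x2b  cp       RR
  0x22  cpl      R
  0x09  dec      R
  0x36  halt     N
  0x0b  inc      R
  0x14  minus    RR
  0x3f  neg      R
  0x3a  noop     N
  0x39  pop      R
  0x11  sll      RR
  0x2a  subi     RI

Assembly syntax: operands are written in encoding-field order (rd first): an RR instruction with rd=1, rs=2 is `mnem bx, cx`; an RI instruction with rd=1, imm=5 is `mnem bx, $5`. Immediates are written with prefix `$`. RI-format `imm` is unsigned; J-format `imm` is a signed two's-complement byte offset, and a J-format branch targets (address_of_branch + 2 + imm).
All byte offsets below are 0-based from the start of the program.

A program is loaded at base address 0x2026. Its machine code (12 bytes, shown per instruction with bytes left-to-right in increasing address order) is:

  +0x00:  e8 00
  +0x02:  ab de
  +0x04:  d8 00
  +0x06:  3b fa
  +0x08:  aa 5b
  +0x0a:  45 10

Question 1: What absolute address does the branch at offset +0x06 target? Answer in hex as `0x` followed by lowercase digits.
0x2028

off 0x06: read 3b fa as big → 0x3bfa
  top 6b → 0xe → beq [J]
  imm@[9:0]=0x3fa (s10→-6) ⇒ $-6
  target = base 0x2026 + off 0x06 + 2 + imm -6 = 0x2028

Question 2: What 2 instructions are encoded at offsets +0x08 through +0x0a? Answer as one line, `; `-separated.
[08] aa 5b → 0xaa5b
  top 6b → 0x2a → subi [RI]
  [9:7] rd=4 = si
  [6:0] imm=91 = $91
[0a] 45 10 → 0x4510
  top 6b → 0x11 → sll [RR]
  [9:7] rd=2 = cx
  [6:4] rs=1 = bx

subi si, $91; sll cx, bx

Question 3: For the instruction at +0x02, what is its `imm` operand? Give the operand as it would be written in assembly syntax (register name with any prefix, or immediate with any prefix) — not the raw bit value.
$94

+0x02: ab de ⇒ word 0xabde (big)
  top 6b → 0x2a → subi [RI]
  rd: (w>>7)&0x7=0x7 → sp
  imm: (w>>0)&0x7f=0x5e → $94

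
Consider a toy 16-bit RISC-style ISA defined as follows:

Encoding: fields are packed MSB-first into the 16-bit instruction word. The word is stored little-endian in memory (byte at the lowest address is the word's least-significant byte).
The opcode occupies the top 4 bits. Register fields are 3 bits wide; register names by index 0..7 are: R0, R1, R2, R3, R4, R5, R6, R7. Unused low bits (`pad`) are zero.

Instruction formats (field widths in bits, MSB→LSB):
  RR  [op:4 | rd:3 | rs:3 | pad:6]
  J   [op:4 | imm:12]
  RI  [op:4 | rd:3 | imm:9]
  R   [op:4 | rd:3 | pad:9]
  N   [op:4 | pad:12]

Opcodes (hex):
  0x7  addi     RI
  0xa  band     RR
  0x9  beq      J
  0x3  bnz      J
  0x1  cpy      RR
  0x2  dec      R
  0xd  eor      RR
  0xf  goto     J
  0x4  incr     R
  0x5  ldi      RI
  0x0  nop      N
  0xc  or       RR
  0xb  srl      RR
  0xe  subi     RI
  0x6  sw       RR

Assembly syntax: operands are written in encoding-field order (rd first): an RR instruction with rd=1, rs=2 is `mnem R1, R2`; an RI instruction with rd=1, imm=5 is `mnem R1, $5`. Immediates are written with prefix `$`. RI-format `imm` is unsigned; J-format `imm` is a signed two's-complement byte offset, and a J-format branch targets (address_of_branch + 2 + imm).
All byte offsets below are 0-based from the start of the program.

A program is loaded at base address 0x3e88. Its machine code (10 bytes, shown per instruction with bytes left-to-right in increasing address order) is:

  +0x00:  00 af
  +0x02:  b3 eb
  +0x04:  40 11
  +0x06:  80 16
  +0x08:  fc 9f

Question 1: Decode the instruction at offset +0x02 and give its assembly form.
+0x02: b3 eb ⇒ word 0xebb3 (little)
  opcode bits[15:12]=0xe: subi/RI
  rd@[11:9]=0x5 ⇒ R5
  imm@[8:0]=0x1b3 ⇒ $435

subi R5, $435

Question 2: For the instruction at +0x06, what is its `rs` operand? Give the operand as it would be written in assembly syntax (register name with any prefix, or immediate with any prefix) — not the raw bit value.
@+06  little-endian(80 16) = 0x1680
  opcode bits[15:12]=0x1: cpy/RR
  [11:9] rd=3 = R3
  [8:6] rs=2 = R2

R2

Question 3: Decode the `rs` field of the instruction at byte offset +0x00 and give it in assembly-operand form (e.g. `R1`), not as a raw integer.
R4

[00] 00 af → 0xaf00
  op=0xaf00>>12=0xa ⇒ band (RR)
  rd: (w>>9)&0x7=0x7 → R7
  rs: (w>>6)&0x7=0x4 → R4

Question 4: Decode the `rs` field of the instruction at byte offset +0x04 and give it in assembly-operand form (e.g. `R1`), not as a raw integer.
[04] 40 11 → 0x1140
  opcode bits[15:12]=0x1: cpy/RR
  rd@[11:9]=0x0 ⇒ R0
  rs@[8:6]=0x5 ⇒ R5

R5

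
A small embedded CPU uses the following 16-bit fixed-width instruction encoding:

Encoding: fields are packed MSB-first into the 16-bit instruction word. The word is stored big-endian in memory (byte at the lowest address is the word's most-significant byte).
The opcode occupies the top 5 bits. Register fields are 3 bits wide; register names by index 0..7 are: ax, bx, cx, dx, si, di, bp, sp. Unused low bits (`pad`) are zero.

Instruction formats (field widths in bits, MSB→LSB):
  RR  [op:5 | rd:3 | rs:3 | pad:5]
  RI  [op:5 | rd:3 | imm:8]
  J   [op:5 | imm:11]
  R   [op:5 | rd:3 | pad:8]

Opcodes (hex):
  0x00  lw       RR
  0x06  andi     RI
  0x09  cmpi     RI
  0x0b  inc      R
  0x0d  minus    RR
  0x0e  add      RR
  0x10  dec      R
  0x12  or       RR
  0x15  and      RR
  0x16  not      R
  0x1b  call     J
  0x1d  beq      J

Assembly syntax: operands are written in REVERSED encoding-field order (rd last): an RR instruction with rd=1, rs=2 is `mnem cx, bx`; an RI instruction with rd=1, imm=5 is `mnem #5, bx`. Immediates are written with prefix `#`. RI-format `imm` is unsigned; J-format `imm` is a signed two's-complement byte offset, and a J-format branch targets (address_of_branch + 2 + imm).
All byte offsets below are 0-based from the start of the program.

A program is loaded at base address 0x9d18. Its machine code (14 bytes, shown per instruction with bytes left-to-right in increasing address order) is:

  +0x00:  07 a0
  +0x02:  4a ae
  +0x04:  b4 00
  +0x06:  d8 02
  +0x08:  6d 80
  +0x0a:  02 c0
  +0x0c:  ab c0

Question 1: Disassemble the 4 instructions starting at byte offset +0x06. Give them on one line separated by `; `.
@+06  big-endian(d8 02) = 0xd802
  op=0xd802>>11=0x1b ⇒ call (J)
  imm: (w>>0)&0x7ff=0x2 → #2
@+08  big-endian(6d 80) = 0x6d80
  op=0x6d80>>11=0xd ⇒ minus (RR)
  rd: (w>>8)&0x7=0x5 → di
  rs: (w>>5)&0x7=0x4 → si
@+0a  big-endian(02 c0) = 0x02c0
  op=0x02c0>>11=0x0 ⇒ lw (RR)
  rd: (w>>8)&0x7=0x2 → cx
  rs: (w>>5)&0x7=0x6 → bp
@+0c  big-endian(ab c0) = 0xabc0
  op=0xabc0>>11=0x15 ⇒ and (RR)
  rd: (w>>8)&0x7=0x3 → dx
  rs: (w>>5)&0x7=0x6 → bp

call #2; minus si, di; lw bp, cx; and bp, dx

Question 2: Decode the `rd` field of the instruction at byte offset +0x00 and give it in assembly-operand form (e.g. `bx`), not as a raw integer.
sp

[00] 07 a0 → 0x07a0
  op=0x07a0>>11=0x0 ⇒ lw (RR)
  [10:8] rd=7 = sp
  [7:5] rs=5 = di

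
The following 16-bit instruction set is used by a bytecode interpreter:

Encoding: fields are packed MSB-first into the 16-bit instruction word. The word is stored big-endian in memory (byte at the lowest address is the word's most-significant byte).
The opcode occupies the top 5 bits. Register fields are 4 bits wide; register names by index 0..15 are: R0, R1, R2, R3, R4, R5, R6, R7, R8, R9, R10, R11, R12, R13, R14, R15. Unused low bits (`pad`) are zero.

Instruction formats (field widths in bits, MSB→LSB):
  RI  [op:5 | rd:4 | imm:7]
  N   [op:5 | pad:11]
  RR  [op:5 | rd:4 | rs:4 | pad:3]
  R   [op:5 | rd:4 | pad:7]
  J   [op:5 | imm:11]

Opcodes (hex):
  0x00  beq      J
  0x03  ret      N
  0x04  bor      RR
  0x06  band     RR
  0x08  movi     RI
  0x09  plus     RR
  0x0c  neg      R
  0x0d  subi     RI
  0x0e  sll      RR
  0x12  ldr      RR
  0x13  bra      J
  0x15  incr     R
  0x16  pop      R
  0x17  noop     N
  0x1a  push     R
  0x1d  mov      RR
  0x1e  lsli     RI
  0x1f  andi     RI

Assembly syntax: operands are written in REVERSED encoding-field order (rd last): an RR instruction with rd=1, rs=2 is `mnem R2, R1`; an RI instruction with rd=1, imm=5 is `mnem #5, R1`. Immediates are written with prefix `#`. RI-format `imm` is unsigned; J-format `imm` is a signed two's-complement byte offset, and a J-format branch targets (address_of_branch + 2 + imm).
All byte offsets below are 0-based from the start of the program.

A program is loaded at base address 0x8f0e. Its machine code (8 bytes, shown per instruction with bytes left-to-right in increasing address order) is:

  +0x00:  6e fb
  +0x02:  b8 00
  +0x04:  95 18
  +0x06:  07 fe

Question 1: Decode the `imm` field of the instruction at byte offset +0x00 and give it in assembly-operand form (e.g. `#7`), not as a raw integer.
@+00  big-endian(6e fb) = 0x6efb
  opcode bits[15:11]=0xd: subi/RI
  [10:7] rd=13 = R13
  [6:0] imm=123 = #123

#123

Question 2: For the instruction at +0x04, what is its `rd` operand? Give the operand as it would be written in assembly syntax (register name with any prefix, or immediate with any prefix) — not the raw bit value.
R10

[04] 95 18 → 0x9518
  top 5b → 0x12 → ldr [RR]
  rd: (w>>7)&0xf=0xa → R10
  rs: (w>>3)&0xf=0x3 → R3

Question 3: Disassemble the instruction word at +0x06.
+0x06: 07 fe ⇒ word 0x07fe (big)
  op=0x07fe>>11=0x0 ⇒ beq (J)
  imm@[10:0]=0x7fe (s11→-2) ⇒ #-2

beq #-2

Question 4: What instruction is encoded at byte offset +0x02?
[02] b8 00 → 0xb800
  top 5b → 0x17 → noop [N]

noop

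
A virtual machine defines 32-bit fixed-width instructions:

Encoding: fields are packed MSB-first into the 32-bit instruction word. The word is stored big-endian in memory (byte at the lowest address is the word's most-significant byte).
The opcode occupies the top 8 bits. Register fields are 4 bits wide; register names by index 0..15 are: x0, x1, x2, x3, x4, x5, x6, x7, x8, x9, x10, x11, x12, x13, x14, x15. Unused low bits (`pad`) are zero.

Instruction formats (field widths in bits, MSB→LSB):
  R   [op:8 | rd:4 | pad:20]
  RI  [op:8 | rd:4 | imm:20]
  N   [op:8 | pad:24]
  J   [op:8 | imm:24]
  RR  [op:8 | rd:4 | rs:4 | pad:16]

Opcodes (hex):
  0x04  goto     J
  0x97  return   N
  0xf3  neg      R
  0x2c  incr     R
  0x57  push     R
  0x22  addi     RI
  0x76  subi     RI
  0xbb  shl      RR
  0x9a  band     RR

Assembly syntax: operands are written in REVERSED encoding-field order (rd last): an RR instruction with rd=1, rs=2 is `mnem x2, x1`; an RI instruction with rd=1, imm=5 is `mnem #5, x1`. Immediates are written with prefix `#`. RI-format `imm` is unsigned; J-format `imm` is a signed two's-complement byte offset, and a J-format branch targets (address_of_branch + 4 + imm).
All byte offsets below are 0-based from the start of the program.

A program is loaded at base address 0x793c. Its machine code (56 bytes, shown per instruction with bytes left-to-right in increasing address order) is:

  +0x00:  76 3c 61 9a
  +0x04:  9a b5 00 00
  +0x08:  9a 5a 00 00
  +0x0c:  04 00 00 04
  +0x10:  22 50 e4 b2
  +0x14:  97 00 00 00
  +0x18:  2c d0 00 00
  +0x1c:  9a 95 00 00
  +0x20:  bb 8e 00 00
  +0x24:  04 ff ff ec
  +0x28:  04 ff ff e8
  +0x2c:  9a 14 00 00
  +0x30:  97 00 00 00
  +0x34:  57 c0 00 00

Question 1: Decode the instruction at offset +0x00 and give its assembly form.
subi #811418, x3

+0x00: 76 3c 61 9a ⇒ word 0x763c619a (big)
  op=0x763c619a>>24=0x76 ⇒ subi (RI)
  rd: (w>>20)&0xf=0x3 → x3
  imm: (w>>0)&0xfffff=0xc619a → #811418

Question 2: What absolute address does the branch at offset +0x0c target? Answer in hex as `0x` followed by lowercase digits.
0x7950

@+0c  big-endian(04 00 00 04) = 0x04000004
  top 8b → 0x4 → goto [J]
  imm: (w>>0)&0xffffff=0x4 → #4
  target = base 0x793c + off 0x0c + 4 + imm 4 = 0x7950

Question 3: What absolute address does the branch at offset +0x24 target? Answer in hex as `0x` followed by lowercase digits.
@+24  big-endian(04 ff ff ec) = 0x04ffffec
  opcode bits[31:24]=0x4: goto/J
  imm: (w>>0)&0xffffff=0xffffec (s24→-20) → #-20
  target = base 0x793c + off 0x24 + 4 + imm -20 = 0x7950

0x7950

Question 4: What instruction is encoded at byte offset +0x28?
goto #-24

off 0x28: read 04 ff ff e8 as big → 0x04ffffe8
  op=0x04ffffe8>>24=0x4 ⇒ goto (J)
  [23:0] imm=16777192 (s24→-24) = #-24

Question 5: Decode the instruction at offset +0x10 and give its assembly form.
addi #58546, x5

off 0x10: read 22 50 e4 b2 as big → 0x2250e4b2
  op=0x2250e4b2>>24=0x22 ⇒ addi (RI)
  rd: (w>>20)&0xf=0x5 → x5
  imm: (w>>0)&0xfffff=0xe4b2 → #58546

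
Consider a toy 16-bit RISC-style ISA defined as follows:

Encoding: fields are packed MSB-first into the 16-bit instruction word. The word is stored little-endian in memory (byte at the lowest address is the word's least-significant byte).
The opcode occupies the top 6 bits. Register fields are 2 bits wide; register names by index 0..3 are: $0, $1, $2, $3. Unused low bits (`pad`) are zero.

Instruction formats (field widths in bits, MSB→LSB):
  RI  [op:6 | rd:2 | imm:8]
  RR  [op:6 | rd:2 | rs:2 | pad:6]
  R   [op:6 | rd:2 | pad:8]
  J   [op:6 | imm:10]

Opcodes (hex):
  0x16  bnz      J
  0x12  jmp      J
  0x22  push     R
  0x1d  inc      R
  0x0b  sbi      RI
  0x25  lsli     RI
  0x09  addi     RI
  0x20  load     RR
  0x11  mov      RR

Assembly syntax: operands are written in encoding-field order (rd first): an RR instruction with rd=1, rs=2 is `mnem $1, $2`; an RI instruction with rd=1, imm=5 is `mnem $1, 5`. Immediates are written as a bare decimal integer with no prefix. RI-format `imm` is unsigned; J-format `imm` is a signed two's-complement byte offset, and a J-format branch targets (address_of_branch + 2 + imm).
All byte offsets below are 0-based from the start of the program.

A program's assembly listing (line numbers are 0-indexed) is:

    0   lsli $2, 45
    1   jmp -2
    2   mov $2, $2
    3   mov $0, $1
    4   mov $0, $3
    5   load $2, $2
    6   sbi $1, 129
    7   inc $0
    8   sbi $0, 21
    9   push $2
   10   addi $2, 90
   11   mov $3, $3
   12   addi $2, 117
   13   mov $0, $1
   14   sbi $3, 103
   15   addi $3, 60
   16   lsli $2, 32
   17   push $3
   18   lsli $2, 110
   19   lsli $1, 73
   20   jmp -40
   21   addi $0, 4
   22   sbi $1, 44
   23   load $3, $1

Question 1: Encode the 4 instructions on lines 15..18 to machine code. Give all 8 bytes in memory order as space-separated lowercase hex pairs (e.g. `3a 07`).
3c 27 20 96 00 8b 6e 96

line 15 (addi): pack op=0x9:6|rd=3:2|imm=60:8 = 0x273c; little→ 3c 27
line 16 (lsli): pack op=0x25:6|rd=2:2|imm=32:8 = 0x9620; little→ 20 96
line 17 (push): pack op=0x22:6|rd=3:2|pad=0:8 = 0x8b00; little→ 00 8b
line 18 (lsli): pack op=0x25:6|rd=2:2|imm=110:8 = 0x966e; little→ 6e 96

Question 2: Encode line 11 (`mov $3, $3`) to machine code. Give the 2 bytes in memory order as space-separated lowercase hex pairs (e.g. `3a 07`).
c0 47

L11: mov op=0x11:6|rd=3:2|rs=3:2|pad=0:6 ⇒ 0x47c0 ⇒ little c0 47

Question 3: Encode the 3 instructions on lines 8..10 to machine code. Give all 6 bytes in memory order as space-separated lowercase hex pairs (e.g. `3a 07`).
15 2c 00 8a 5a 26

L8: sbi op=0xb:6|rd=0:2|imm=21:8 ⇒ 0x2c15 ⇒ little 15 2c
L9: push op=0x22:6|rd=2:2|pad=0:8 ⇒ 0x8a00 ⇒ little 00 8a
L10: addi op=0x9:6|rd=2:2|imm=90:8 ⇒ 0x265a ⇒ little 5a 26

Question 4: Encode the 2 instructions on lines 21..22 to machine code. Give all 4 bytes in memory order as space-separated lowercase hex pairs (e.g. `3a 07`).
21. addi fields op=0x9:6|rd=0:2|imm=4:8 → word 2404h → 04 24
22. sbi fields op=0xb:6|rd=1:2|imm=44:8 → word 2d2ch → 2c 2d

04 24 2c 2d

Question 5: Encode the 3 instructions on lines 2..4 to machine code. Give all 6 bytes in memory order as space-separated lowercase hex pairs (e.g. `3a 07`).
2. mov fields op=0x11:6|rd=2:2|rs=2:2|pad=0:6 → word 4680h → 80 46
3. mov fields op=0x11:6|rd=0:2|rs=1:2|pad=0:6 → word 4440h → 40 44
4. mov fields op=0x11:6|rd=0:2|rs=3:2|pad=0:6 → word 44c0h → c0 44

80 46 40 44 c0 44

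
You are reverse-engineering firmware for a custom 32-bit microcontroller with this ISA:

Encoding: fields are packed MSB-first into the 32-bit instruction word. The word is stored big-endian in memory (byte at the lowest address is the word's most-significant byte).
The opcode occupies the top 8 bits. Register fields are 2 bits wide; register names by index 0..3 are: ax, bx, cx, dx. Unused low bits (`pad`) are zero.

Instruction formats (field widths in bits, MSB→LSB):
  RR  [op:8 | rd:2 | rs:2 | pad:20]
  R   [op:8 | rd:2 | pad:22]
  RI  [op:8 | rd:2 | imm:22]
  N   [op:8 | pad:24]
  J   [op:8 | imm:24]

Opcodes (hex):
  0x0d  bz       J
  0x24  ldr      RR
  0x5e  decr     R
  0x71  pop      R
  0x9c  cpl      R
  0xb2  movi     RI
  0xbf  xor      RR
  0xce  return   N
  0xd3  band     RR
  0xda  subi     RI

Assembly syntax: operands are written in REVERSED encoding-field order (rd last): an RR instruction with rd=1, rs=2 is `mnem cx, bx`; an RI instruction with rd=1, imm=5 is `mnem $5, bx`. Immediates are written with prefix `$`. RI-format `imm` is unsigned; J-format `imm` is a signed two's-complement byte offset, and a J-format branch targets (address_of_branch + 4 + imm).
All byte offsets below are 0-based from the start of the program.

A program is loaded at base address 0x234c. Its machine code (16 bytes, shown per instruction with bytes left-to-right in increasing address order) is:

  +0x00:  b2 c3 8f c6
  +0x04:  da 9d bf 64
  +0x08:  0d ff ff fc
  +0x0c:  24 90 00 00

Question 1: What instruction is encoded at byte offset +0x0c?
ldr bx, cx

@+0c  big-endian(24 90 00 00) = 0x24900000
  opcode bits[31:24]=0x24: ldr/RR
  [23:22] rd=2 = cx
  [21:20] rs=1 = bx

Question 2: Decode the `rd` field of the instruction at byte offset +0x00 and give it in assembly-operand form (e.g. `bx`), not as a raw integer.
dx

off 0x00: read b2 c3 8f c6 as big → 0xb2c38fc6
  top 8b → 0xb2 → movi [RI]
  [23:22] rd=3 = dx
  [21:0] imm=233414 = $233414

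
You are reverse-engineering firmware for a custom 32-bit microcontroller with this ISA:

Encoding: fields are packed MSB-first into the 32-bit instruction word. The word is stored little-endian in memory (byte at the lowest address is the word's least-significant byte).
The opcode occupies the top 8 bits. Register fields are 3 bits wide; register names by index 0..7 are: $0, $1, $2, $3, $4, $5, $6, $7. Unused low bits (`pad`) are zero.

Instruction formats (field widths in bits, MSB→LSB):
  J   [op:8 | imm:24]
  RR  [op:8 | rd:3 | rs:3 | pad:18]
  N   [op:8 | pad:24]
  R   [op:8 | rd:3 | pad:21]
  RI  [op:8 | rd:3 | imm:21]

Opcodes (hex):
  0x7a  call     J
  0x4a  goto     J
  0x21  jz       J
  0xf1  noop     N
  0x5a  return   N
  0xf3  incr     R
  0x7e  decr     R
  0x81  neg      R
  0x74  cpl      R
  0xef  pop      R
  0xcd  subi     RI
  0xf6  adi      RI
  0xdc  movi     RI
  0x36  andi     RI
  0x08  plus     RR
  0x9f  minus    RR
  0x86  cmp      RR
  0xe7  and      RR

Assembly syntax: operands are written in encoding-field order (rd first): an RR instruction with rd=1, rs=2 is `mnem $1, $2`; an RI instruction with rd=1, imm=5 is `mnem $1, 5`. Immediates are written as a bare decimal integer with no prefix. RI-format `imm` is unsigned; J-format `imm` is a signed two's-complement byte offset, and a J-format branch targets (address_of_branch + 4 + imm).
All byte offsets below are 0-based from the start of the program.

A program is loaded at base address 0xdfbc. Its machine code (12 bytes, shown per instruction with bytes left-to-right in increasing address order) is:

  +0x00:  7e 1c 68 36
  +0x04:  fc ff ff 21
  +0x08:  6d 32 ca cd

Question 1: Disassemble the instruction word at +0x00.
andi $3, 531582

[00] 7e 1c 68 36 → 0x36681c7e
  top 8b → 0x36 → andi [RI]
  [23:21] rd=3 = $3
  [20:0] imm=531582 = 531582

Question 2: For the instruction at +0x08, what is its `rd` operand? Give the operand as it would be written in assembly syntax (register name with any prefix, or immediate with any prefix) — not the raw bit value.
off 0x08: read 6d 32 ca cd as little → 0xcdca326d
  op=0xcdca326d>>24=0xcd ⇒ subi (RI)
  rd@[23:21]=0x6 ⇒ $6
  imm@[20:0]=0xa326d ⇒ 668269

$6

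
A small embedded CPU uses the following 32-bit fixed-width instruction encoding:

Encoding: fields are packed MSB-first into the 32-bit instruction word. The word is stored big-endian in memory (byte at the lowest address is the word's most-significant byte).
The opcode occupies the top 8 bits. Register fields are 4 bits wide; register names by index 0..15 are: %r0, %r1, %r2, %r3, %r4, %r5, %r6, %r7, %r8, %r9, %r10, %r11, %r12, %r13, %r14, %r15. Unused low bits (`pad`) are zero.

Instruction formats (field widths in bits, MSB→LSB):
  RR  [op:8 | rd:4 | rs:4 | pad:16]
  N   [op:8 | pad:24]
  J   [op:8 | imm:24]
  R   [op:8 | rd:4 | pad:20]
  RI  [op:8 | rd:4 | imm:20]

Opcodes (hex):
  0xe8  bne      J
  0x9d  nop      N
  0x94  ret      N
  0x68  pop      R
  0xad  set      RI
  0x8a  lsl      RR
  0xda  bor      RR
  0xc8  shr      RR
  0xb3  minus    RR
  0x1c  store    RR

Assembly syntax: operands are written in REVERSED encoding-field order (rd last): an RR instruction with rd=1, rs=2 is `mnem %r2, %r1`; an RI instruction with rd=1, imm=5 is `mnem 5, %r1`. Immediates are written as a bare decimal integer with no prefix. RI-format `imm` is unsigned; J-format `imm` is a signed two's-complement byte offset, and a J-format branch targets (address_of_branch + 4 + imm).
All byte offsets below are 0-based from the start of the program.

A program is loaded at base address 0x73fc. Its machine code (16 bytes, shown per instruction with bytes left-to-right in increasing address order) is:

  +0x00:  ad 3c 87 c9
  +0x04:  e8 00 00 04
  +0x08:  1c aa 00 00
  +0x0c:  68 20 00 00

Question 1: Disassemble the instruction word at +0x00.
set 821193, %r3

@+00  big-endian(ad 3c 87 c9) = 0xad3c87c9
  top 8b → 0xad → set [RI]
  rd@[23:20]=0x3 ⇒ %r3
  imm@[19:0]=0xc87c9 ⇒ 821193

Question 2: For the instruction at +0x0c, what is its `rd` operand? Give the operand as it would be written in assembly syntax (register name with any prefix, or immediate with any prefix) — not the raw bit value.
+0x0c: 68 20 00 00 ⇒ word 0x68200000 (big)
  op=0x68200000>>24=0x68 ⇒ pop (R)
  rd@[23:20]=0x2 ⇒ %r2

%r2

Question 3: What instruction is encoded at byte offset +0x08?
@+08  big-endian(1c aa 00 00) = 0x1caa0000
  op=0x1caa0000>>24=0x1c ⇒ store (RR)
  [23:20] rd=10 = %r10
  [19:16] rs=10 = %r10

store %r10, %r10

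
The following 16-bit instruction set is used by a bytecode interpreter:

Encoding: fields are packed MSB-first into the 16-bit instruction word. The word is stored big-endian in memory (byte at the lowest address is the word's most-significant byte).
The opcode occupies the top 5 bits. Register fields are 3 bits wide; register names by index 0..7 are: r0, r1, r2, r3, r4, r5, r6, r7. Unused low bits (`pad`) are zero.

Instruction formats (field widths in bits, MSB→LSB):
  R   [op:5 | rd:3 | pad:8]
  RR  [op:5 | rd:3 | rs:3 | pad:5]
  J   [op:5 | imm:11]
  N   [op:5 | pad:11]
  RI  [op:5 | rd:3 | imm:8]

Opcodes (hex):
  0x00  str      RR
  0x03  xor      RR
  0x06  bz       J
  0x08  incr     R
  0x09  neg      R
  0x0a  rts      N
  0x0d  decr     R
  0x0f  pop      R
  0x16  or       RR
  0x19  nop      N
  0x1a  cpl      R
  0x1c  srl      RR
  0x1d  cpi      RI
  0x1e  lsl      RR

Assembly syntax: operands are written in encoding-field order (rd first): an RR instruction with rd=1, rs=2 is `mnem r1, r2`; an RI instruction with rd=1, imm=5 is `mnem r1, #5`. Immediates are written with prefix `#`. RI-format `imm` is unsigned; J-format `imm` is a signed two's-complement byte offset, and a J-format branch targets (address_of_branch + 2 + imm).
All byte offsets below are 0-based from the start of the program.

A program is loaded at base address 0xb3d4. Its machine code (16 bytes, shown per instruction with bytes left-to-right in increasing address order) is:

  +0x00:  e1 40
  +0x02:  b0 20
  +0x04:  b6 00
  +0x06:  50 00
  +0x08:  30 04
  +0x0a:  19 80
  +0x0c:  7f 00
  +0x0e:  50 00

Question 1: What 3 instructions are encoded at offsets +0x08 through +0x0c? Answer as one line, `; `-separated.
@+08  big-endian(30 04) = 0x3004
  opcode bits[15:11]=0x6: bz/J
  [10:0] imm=4 = #4
@+0a  big-endian(19 80) = 0x1980
  opcode bits[15:11]=0x3: xor/RR
  [10:8] rd=1 = r1
  [7:5] rs=4 = r4
@+0c  big-endian(7f 00) = 0x7f00
  opcode bits[15:11]=0xf: pop/R
  [10:8] rd=7 = r7

bz #4; xor r1, r4; pop r7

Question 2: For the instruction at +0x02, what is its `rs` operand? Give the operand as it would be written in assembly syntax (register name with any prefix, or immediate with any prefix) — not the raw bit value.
+0x02: b0 20 ⇒ word 0xb020 (big)
  top 5b → 0x16 → or [RR]
  rd@[10:8]=0x0 ⇒ r0
  rs@[7:5]=0x1 ⇒ r1

r1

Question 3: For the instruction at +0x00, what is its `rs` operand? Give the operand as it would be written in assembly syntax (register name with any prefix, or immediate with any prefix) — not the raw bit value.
[00] e1 40 → 0xe140
  opcode bits[15:11]=0x1c: srl/RR
  [10:8] rd=1 = r1
  [7:5] rs=2 = r2

r2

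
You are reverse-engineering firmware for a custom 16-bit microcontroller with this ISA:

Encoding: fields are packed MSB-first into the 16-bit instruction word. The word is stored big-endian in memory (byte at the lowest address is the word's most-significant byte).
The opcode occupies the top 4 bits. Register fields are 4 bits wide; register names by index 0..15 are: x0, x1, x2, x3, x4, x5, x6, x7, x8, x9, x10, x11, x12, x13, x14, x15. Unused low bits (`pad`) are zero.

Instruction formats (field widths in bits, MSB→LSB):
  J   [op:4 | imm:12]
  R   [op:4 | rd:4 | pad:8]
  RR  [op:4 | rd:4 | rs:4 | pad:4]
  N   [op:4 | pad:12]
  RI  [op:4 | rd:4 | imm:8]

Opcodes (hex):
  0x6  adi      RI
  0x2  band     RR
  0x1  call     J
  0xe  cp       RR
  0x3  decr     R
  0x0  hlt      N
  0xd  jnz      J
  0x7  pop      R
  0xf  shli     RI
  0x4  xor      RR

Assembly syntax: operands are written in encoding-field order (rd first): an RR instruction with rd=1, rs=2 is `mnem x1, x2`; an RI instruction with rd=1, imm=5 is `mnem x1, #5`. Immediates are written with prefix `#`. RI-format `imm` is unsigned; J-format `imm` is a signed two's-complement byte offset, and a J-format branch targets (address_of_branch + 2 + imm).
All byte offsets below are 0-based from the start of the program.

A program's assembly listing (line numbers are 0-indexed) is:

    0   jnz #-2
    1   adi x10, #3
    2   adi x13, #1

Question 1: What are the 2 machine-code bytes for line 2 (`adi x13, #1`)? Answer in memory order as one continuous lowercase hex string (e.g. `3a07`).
2. adi fields op=0x6:4|rd=13:4|imm=1:8 → word 6d01h → 6d 01

6d01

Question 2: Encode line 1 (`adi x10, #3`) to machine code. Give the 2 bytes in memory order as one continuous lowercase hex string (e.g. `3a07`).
6a03

L1: adi op=0x6:4|rd=10:4|imm=3:8 ⇒ 0x6a03 ⇒ big 6a 03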